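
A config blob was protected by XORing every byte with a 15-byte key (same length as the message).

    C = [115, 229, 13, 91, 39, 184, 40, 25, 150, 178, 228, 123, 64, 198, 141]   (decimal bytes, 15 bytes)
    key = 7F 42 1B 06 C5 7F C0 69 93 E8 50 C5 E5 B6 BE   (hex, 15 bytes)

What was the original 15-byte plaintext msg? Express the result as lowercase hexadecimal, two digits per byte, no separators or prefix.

0ca7165de2c7e870055ab4bea57033

115 ⊕ 127 =  12
229 ⊕  66 = 167
 13 ⊕  27 =  22
 91 ⊕   6 =  93
 39 ⊕ 197 = 226
184 ⊕ 127 = 199
 40 ⊕ 192 = 232
 25 ⊕ 105 = 112
150 ⊕ 147 =   5
178 ⊕ 232 =  90
228 ⊕  80 = 180
123 ⊕ 197 = 190
 64 ⊕ 229 = 165
198 ⊕ 182 = 112
141 ⊕ 190 =  51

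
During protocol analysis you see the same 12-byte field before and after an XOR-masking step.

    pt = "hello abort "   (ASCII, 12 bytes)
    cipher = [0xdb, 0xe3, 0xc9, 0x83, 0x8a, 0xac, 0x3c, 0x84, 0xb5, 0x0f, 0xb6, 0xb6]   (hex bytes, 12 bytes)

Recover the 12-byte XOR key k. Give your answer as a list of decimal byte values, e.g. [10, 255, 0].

Since cipher = pt ⊕ k, XORing both sides with pt gives k = pt ⊕ cipher.
68 xor db = b3
65 xor e3 = 86
6c xor c9 = a5
6c xor 83 = ef
6f xor 8a = e5
20 xor ac = 8c
61 xor 3c = 5d
62 xor 84 = e6
6f xor b5 = da
72 xor 0f = 7d
74 xor b6 = c2
20 xor b6 = 96

[179, 134, 165, 239, 229, 140, 93, 230, 218, 125, 194, 150]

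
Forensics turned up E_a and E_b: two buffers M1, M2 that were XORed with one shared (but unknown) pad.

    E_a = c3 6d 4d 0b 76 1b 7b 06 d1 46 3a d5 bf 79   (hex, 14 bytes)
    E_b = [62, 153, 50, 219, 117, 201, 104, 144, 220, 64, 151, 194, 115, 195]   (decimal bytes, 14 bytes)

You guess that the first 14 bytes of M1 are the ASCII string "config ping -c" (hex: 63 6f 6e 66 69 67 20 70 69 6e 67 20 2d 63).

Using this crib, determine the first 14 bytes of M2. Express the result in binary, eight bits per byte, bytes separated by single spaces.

First, E_a ⊕ E_b = (M1 ⊕ K) ⊕ (M2 ⊕ K) = M1 ⊕ M2, so the key drops out. Then M2 = (M1 ⊕ M2) ⊕ M1 over the first 14 bytes.
byte 0: (c3 xor 3e) xor 63 = fd xor 63 = 9e
byte 1: (6d xor 99) xor 6f = f4 xor 6f = 9b
byte 2: (4d xor 32) xor 6e = 7f xor 6e = 11
byte 3: (0b xor db) xor 66 = d0 xor 66 = b6
byte 4: (76 xor 75) xor 69 = 03 xor 69 = 6a
byte 5: (1b xor c9) xor 67 = d2 xor 67 = b5
byte 6: (7b xor 68) xor 20 = 13 xor 20 = 33
byte 7: (06 xor 90) xor 70 = 96 xor 70 = e6
byte 8: (d1 xor dc) xor 69 = 0d xor 69 = 64
byte 9: (46 xor 40) xor 6e = 06 xor 6e = 68
byte 10: (3a xor 97) xor 67 = ad xor 67 = ca
byte 11: (d5 xor c2) xor 20 = 17 xor 20 = 37
byte 12: (bf xor 73) xor 2d = cc xor 2d = e1
byte 13: (79 xor c3) xor 63 = ba xor 63 = d9

10011110 10011011 00010001 10110110 01101010 10110101 00110011 11100110 01100100 01101000 11001010 00110111 11100001 11011001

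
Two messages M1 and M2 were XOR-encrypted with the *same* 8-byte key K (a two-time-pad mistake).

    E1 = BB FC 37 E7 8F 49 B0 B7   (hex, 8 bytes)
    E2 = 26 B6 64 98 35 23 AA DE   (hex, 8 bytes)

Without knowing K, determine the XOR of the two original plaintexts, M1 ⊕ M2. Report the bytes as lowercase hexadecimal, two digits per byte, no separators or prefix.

9d4a537fba6a1a69

E1 ⊕ E2 = (M1 ⊕ K) ⊕ (M2 ⊕ K) = M1 ⊕ M2 — the shared key cancels under XOR.
bb xor 26 = 9d
fc xor b6 = 4a
37 xor 64 = 53
e7 xor 98 = 7f
8f xor 35 = ba
49 xor 23 = 6a
b0 xor aa = 1a
b7 xor de = 69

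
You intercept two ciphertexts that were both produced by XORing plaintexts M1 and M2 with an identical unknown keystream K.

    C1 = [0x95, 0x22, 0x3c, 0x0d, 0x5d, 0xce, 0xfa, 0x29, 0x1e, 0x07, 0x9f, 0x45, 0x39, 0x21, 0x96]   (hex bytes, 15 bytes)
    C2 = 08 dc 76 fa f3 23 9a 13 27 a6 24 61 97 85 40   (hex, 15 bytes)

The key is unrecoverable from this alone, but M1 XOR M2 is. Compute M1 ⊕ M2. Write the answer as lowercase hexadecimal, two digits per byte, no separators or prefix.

C1 ⊕ C2 = (M1 ⊕ K) ⊕ (M2 ⊕ K) = M1 ⊕ M2 — the shared key cancels under XOR.
byte 0: 149 XOR   8 = 157
byte 1:  34 XOR 220 = 254
byte 2:  60 XOR 118 =  74
byte 3:  13 XOR 250 = 247
byte 4:  93 XOR 243 = 174
byte 5: 206 XOR  35 = 237
byte 6: 250 XOR 154 =  96
byte 7:  41 XOR  19 =  58
byte 8:  30 XOR  39 =  57
byte 9:   7 XOR 166 = 161
byte 10: 159 XOR  36 = 187
byte 11:  69 XOR  97 =  36
byte 12:  57 XOR 151 = 174
byte 13:  33 XOR 133 = 164
byte 14: 150 XOR  64 = 214

9dfe4af7aeed603a39a1bb24aea4d6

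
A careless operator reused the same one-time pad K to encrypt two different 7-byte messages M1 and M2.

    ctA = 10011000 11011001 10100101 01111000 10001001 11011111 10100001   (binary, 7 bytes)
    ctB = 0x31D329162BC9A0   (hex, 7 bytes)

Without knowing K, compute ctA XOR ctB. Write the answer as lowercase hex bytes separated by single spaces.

a9 0a 8c 6e a2 16 01

ctA ⊕ ctB = (M1 ⊕ K) ⊕ (M2 ⊕ K) = M1 ⊕ M2 — the shared key cancels under XOR.
byte 0: 152 xor  49 = 169
byte 1: 217 xor 211 =  10
byte 2: 165 xor  41 = 140
byte 3: 120 xor  22 = 110
byte 4: 137 xor  43 = 162
byte 5: 223 xor 201 =  22
byte 6: 161 xor 160 =   1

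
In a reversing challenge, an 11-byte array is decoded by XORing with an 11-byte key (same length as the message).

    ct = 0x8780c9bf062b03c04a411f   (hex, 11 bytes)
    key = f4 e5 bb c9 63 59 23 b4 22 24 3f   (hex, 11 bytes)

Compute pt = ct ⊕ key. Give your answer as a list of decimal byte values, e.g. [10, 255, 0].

XOR is its own inverse, so applying the key byte-wise gives the result directly.
byte 0: 87 XOR f4 = 73
byte 1: 80 XOR e5 = 65
byte 2: c9 XOR bb = 72
byte 3: bf XOR c9 = 76
byte 4: 06 XOR 63 = 65
byte 5: 2b XOR 59 = 72
byte 6: 03 XOR 23 = 20
byte 7: c0 XOR b4 = 74
byte 8: 4a XOR 22 = 68
byte 9: 41 XOR 24 = 65
byte 10: 1f XOR 3f = 20

[115, 101, 114, 118, 101, 114, 32, 116, 104, 101, 32]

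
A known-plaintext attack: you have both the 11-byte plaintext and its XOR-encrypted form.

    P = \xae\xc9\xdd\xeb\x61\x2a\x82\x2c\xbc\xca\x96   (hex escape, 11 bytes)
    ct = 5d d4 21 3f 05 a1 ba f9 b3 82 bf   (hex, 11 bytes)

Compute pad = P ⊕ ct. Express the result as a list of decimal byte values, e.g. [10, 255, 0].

[243, 29, 252, 212, 100, 139, 56, 213, 15, 72, 41]

Since ct = P ⊕ pad, XORing both sides with P gives pad = P ⊕ ct.
174 ^  93 = 243
201 ^ 212 =  29
221 ^  33 = 252
235 ^  63 = 212
 97 ^   5 = 100
 42 ^ 161 = 139
130 ^ 186 =  56
 44 ^ 249 = 213
188 ^ 179 =  15
202 ^ 130 =  72
150 ^ 191 =  41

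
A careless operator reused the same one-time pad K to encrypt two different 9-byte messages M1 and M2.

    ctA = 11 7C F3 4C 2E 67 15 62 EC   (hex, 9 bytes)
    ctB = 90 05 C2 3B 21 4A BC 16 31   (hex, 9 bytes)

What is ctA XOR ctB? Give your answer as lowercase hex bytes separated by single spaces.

ctA ⊕ ctB = (M1 ⊕ K) ⊕ (M2 ⊕ K) = M1 ⊕ M2 — the shared key cancels under XOR.
00010001 ⊕ 10010000 = 10000001
01111100 ⊕ 00000101 = 01111001
11110011 ⊕ 11000010 = 00110001
01001100 ⊕ 00111011 = 01110111
00101110 ⊕ 00100001 = 00001111
01100111 ⊕ 01001010 = 00101101
00010101 ⊕ 10111100 = 10101001
01100010 ⊕ 00010110 = 01110100
11101100 ⊕ 00110001 = 11011101

81 79 31 77 0f 2d a9 74 dd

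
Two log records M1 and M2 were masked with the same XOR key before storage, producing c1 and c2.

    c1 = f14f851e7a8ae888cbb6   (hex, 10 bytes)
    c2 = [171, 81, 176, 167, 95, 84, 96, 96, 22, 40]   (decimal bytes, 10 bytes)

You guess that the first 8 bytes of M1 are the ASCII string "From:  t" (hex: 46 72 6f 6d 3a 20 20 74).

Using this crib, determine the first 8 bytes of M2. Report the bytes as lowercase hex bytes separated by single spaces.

1c 6c 5a d4 1f fe a8 9c

First, c1 ⊕ c2 = (M1 ⊕ K) ⊕ (M2 ⊕ K) = M1 ⊕ M2, so the key drops out. Then M2 = (M1 ⊕ M2) ⊕ M1 over the first 8 bytes.
byte 0: (f1 XOR ab) XOR 46 = 5a XOR 46 = 1c
byte 1: (4f XOR 51) XOR 72 = 1e XOR 72 = 6c
byte 2: (85 XOR b0) XOR 6f = 35 XOR 6f = 5a
byte 3: (1e XOR a7) XOR 6d = b9 XOR 6d = d4
byte 4: (7a XOR 5f) XOR 3a = 25 XOR 3a = 1f
byte 5: (8a XOR 54) XOR 20 = de XOR 20 = fe
byte 6: (e8 XOR 60) XOR 20 = 88 XOR 20 = a8
byte 7: (88 XOR 60) XOR 74 = e8 XOR 74 = 9c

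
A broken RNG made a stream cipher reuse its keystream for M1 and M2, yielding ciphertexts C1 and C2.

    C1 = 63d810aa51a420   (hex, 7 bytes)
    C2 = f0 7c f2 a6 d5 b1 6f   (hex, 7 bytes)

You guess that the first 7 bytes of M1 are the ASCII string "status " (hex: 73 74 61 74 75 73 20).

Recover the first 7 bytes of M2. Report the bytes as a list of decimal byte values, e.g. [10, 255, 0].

First, C1 ⊕ C2 = (M1 ⊕ K) ⊕ (M2 ⊕ K) = M1 ⊕ M2, so the key drops out. Then M2 = (M1 ⊕ M2) ⊕ M1 over the first 7 bytes.
byte 0: (63 ^ f0) ^ 73 = 93 ^ 73 = e0
byte 1: (d8 ^ 7c) ^ 74 = a4 ^ 74 = d0
byte 2: (10 ^ f2) ^ 61 = e2 ^ 61 = 83
byte 3: (aa ^ a6) ^ 74 = 0c ^ 74 = 78
byte 4: (51 ^ d5) ^ 75 = 84 ^ 75 = f1
byte 5: (a4 ^ b1) ^ 73 = 15 ^ 73 = 66
byte 6: (20 ^ 6f) ^ 20 = 4f ^ 20 = 6f

[224, 208, 131, 120, 241, 102, 111]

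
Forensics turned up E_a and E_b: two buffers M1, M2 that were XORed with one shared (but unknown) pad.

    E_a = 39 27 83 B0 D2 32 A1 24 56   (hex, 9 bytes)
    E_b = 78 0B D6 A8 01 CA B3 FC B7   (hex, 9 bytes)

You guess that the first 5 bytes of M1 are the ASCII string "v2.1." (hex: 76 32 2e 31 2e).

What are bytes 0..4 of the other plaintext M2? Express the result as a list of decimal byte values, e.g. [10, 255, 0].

[55, 30, 123, 41, 253]

First, E_a ⊕ E_b = (M1 ⊕ K) ⊕ (M2 ⊕ K) = M1 ⊕ M2, so the key drops out. Then M2 = (M1 ⊕ M2) ⊕ M1 over the first 5 bytes.
byte 0: (39 ^ 78) ^ 76 = 41 ^ 76 = 37
byte 1: (27 ^ 0b) ^ 32 = 2c ^ 32 = 1e
byte 2: (83 ^ d6) ^ 2e = 55 ^ 2e = 7b
byte 3: (b0 ^ a8) ^ 31 = 18 ^ 31 = 29
byte 4: (d2 ^ 01) ^ 2e = d3 ^ 2e = fd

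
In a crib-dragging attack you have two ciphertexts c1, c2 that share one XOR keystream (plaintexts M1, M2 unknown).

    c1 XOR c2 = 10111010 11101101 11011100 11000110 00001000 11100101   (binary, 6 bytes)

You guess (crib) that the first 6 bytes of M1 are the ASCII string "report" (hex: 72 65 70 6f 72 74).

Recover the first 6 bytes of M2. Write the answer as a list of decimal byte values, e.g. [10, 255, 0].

Since c1 ⊕ c2 = M1 ⊕ M2, XORing with the guessed M1 bytes yields the corresponding M2 bytes: M2 = (c1 ⊕ c2) ⊕ M1.
186 ⊕ 114 = 200
237 ⊕ 101 = 136
220 ⊕ 112 = 172
198 ⊕ 111 = 169
  8 ⊕ 114 = 122
229 ⊕ 116 = 145

[200, 136, 172, 169, 122, 145]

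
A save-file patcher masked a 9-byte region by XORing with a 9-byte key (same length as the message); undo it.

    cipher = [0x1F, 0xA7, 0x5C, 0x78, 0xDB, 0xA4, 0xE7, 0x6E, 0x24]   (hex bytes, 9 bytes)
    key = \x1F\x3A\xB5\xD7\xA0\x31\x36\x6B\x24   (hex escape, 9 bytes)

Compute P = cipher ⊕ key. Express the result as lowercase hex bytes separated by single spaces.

00 9d e9 af 7b 95 d1 05 00

1f XOR 1f = 00
a7 XOR 3a = 9d
5c XOR b5 = e9
78 XOR d7 = af
db XOR a0 = 7b
a4 XOR 31 = 95
e7 XOR 36 = d1
6e XOR 6b = 05
24 XOR 24 = 00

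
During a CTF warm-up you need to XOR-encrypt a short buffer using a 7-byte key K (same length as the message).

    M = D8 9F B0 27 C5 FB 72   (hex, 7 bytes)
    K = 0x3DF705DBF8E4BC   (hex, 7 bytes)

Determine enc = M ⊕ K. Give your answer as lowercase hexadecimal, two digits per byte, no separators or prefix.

e568b5fc3d1fce

XOR is its own inverse, so applying the key byte-wise gives the result directly.
216 ⊕  61 = 229
159 ⊕ 247 = 104
176 ⊕   5 = 181
 39 ⊕ 219 = 252
197 ⊕ 248 =  61
251 ⊕ 228 =  31
114 ⊕ 188 = 206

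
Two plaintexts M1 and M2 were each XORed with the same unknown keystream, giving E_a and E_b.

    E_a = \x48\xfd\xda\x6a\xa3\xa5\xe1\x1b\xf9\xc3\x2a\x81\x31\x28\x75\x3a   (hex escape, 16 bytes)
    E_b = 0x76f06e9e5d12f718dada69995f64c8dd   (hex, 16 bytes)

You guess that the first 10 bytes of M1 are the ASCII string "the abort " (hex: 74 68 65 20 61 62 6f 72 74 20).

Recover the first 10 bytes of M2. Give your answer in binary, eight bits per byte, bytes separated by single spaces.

01001010 01100101 11010001 11010100 10011111 11010101 01111001 01110001 01010111 00111001

First, E_a ⊕ E_b = (M1 ⊕ K) ⊕ (M2 ⊕ K) = M1 ⊕ M2, so the key drops out. Then M2 = (M1 ⊕ M2) ⊕ M1 over the first 10 bytes.
byte 0: (48 xor 76) xor 74 = 3e xor 74 = 4a
byte 1: (fd xor f0) xor 68 = 0d xor 68 = 65
byte 2: (da xor 6e) xor 65 = b4 xor 65 = d1
byte 3: (6a xor 9e) xor 20 = f4 xor 20 = d4
byte 4: (a3 xor 5d) xor 61 = fe xor 61 = 9f
byte 5: (a5 xor 12) xor 62 = b7 xor 62 = d5
byte 6: (e1 xor f7) xor 6f = 16 xor 6f = 79
byte 7: (1b xor 18) xor 72 = 03 xor 72 = 71
byte 8: (f9 xor da) xor 74 = 23 xor 74 = 57
byte 9: (c3 xor da) xor 20 = 19 xor 20 = 39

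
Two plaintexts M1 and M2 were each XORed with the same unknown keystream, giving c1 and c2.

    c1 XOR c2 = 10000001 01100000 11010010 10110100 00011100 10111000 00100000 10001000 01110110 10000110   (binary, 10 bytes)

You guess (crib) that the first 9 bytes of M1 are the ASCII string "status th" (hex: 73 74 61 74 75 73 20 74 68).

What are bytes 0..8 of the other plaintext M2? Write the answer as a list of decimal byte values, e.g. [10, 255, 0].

Since c1 ⊕ c2 = M1 ⊕ M2, XORing with the guessed M1 bytes yields the corresponding M2 bytes: M2 = (c1 ⊕ c2) ⊕ M1.
byte 0: 81 XOR 73 = f2
byte 1: 60 XOR 74 = 14
byte 2: d2 XOR 61 = b3
byte 3: b4 XOR 74 = c0
byte 4: 1c XOR 75 = 69
byte 5: b8 XOR 73 = cb
byte 6: 20 XOR 20 = 00
byte 7: 88 XOR 74 = fc
byte 8: 76 XOR 68 = 1e

[242, 20, 179, 192, 105, 203, 0, 252, 30]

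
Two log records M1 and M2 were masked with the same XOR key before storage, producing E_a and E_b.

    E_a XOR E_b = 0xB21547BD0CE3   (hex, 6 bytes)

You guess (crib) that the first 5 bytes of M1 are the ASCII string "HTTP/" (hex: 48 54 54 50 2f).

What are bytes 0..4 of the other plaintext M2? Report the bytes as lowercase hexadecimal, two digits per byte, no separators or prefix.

Since E_a ⊕ E_b = M1 ⊕ M2, XORing with the guessed M1 bytes yields the corresponding M2 bytes: M2 = (E_a ⊕ E_b) ⊕ M1.
b2 ^ 48 = fa
15 ^ 54 = 41
47 ^ 54 = 13
bd ^ 50 = ed
0c ^ 2f = 23

fa4113ed23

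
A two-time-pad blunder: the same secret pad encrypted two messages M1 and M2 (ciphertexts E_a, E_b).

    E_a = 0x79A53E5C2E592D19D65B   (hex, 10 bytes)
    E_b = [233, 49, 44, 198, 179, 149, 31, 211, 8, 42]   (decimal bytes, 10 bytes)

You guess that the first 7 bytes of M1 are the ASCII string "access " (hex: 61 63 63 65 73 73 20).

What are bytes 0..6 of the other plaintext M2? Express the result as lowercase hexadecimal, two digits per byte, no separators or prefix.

First, E_a ⊕ E_b = (M1 ⊕ K) ⊕ (M2 ⊕ K) = M1 ⊕ M2, so the key drops out. Then M2 = (M1 ⊕ M2) ⊕ M1 over the first 7 bytes.
byte 0: (79 xor e9) xor 61 = 90 xor 61 = f1
byte 1: (a5 xor 31) xor 63 = 94 xor 63 = f7
byte 2: (3e xor 2c) xor 63 = 12 xor 63 = 71
byte 3: (5c xor c6) xor 65 = 9a xor 65 = ff
byte 4: (2e xor b3) xor 73 = 9d xor 73 = ee
byte 5: (59 xor 95) xor 73 = cc xor 73 = bf
byte 6: (2d xor 1f) xor 20 = 32 xor 20 = 12

f1f771ffeebf12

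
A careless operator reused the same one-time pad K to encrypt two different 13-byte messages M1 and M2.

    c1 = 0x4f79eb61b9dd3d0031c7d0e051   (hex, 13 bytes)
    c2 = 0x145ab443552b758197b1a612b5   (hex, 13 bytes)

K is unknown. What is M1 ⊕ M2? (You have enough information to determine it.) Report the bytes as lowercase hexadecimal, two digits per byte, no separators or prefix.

5b235f22ecf64881a67676f2e4

c1 ⊕ c2 = (M1 ⊕ K) ⊕ (M2 ⊕ K) = M1 ⊕ M2 — the shared key cancels under XOR.
byte 0:  79 xor  20 =  91
byte 1: 121 xor  90 =  35
byte 2: 235 xor 180 =  95
byte 3:  97 xor  67 =  34
byte 4: 185 xor  85 = 236
byte 5: 221 xor  43 = 246
byte 6:  61 xor 117 =  72
byte 7:   0 xor 129 = 129
byte 8:  49 xor 151 = 166
byte 9: 199 xor 177 = 118
byte 10: 208 xor 166 = 118
byte 11: 224 xor  18 = 242
byte 12:  81 xor 181 = 228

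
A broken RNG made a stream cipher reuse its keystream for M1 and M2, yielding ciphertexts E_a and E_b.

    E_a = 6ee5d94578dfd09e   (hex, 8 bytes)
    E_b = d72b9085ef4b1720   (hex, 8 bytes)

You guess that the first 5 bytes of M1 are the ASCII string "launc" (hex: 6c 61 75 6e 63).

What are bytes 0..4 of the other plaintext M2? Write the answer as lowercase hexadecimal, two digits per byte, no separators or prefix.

d5af3caef4

First, E_a ⊕ E_b = (M1 ⊕ K) ⊕ (M2 ⊕ K) = M1 ⊕ M2, so the key drops out. Then M2 = (M1 ⊕ M2) ⊕ M1 over the first 5 bytes.
byte 0: (6e ^ d7) ^ 6c = b9 ^ 6c = d5
byte 1: (e5 ^ 2b) ^ 61 = ce ^ 61 = af
byte 2: (d9 ^ 90) ^ 75 = 49 ^ 75 = 3c
byte 3: (45 ^ 85) ^ 6e = c0 ^ 6e = ae
byte 4: (78 ^ ef) ^ 63 = 97 ^ 63 = f4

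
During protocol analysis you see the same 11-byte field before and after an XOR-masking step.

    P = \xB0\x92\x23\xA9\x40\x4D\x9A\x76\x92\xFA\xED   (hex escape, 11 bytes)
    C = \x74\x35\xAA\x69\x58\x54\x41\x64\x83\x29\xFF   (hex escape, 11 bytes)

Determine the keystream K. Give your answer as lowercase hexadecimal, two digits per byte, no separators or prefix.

c4a789c01819db1211d312

Since C = P ⊕ K, XORing both sides with P gives K = P ⊕ C.
176 ^ 116 = 196
146 ^  53 = 167
 35 ^ 170 = 137
169 ^ 105 = 192
 64 ^  88 =  24
 77 ^  84 =  25
154 ^  65 = 219
118 ^ 100 =  18
146 ^ 131 =  17
250 ^  41 = 211
237 ^ 255 =  18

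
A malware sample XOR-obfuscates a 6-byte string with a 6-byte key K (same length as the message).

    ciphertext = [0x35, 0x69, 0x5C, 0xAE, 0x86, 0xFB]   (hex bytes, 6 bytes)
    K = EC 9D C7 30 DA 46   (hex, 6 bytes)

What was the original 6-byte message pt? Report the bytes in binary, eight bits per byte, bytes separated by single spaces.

11011001 11110100 10011011 10011110 01011100 10111101

byte 0: 35 XOR ec = d9
byte 1: 69 XOR 9d = f4
byte 2: 5c XOR c7 = 9b
byte 3: ae XOR 30 = 9e
byte 4: 86 XOR da = 5c
byte 5: fb XOR 46 = bd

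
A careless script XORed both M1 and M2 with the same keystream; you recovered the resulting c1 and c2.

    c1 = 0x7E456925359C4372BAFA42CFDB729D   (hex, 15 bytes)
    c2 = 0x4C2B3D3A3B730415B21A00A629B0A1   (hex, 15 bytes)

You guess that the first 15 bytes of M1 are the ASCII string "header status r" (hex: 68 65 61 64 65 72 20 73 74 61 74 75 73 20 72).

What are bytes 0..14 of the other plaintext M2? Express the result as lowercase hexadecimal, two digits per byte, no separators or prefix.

5a0b357b6b9d67147c81361c81e24e

First, c1 ⊕ c2 = (M1 ⊕ K) ⊕ (M2 ⊕ K) = M1 ⊕ M2, so the key drops out. Then M2 = (M1 ⊕ M2) ⊕ M1 over the first 15 bytes.
byte 0: (7e XOR 4c) XOR 68 = 32 XOR 68 = 5a
byte 1: (45 XOR 2b) XOR 65 = 6e XOR 65 = 0b
byte 2: (69 XOR 3d) XOR 61 = 54 XOR 61 = 35
byte 3: (25 XOR 3a) XOR 64 = 1f XOR 64 = 7b
byte 4: (35 XOR 3b) XOR 65 = 0e XOR 65 = 6b
byte 5: (9c XOR 73) XOR 72 = ef XOR 72 = 9d
byte 6: (43 XOR 04) XOR 20 = 47 XOR 20 = 67
byte 7: (72 XOR 15) XOR 73 = 67 XOR 73 = 14
byte 8: (ba XOR b2) XOR 74 = 08 XOR 74 = 7c
byte 9: (fa XOR 1a) XOR 61 = e0 XOR 61 = 81
byte 10: (42 XOR 00) XOR 74 = 42 XOR 74 = 36
byte 11: (cf XOR a6) XOR 75 = 69 XOR 75 = 1c
byte 12: (db XOR 29) XOR 73 = f2 XOR 73 = 81
byte 13: (72 XOR b0) XOR 20 = c2 XOR 20 = e2
byte 14: (9d XOR a1) XOR 72 = 3c XOR 72 = 4e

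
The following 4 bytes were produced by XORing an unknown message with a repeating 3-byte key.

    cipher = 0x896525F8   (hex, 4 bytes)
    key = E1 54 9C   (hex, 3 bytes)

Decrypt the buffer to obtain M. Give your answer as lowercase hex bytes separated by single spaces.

68 31 b9 19

The 3-byte key repeats, so the effective keystream is e1 54 9c e1.
byte 0: 89 ⊕ e1 = 68
byte 1: 65 ⊕ 54 = 31
byte 2: 25 ⊕ 9c = b9
byte 3: f8 ⊕ e1 = 19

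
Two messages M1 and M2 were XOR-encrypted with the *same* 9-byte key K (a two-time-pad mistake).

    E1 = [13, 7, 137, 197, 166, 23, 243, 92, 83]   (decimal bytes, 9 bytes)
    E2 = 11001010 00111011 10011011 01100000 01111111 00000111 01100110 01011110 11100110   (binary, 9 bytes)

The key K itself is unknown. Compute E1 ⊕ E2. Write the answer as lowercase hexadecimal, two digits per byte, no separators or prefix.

E1 ⊕ E2 = (M1 ⊕ K) ⊕ (M2 ⊕ K) = M1 ⊕ M2 — the shared key cancels under XOR.
00001101 xor 11001010 = 11000111
00000111 xor 00111011 = 00111100
10001001 xor 10011011 = 00010010
11000101 xor 01100000 = 10100101
10100110 xor 01111111 = 11011001
00010111 xor 00000111 = 00010000
11110011 xor 01100110 = 10010101
01011100 xor 01011110 = 00000010
01010011 xor 11100110 = 10110101

c73c12a5d9109502b5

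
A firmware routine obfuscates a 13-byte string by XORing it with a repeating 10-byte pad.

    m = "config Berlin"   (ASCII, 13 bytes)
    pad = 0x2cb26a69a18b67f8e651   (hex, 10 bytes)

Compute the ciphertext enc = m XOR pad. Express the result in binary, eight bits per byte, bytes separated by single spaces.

The 10-byte key repeats, so the effective keystream is 2c b2 6a 69 a1 8b 67 f8 e6 51 2c b2 6a.
byte 0: 63 XOR 2c = 4f
byte 1: 6f XOR b2 = dd
byte 2: 6e XOR 6a = 04
byte 3: 66 XOR 69 = 0f
byte 4: 69 XOR a1 = c8
byte 5: 67 XOR 8b = ec
byte 6: 20 XOR 67 = 47
byte 7: 42 XOR f8 = ba
byte 8: 65 XOR e6 = 83
byte 9: 72 XOR 51 = 23
byte 10: 6c XOR 2c = 40
byte 11: 69 XOR b2 = db
byte 12: 6e XOR 6a = 04

01001111 11011101 00000100 00001111 11001000 11101100 01000111 10111010 10000011 00100011 01000000 11011011 00000100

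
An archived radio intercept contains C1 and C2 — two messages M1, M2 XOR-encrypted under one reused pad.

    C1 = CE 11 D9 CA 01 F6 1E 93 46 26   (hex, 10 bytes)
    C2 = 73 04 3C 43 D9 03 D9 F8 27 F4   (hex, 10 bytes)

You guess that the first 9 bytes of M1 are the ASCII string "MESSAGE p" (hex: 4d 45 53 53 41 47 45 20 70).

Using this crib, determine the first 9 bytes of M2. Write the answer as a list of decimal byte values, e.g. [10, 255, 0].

[240, 80, 182, 218, 153, 178, 130, 75, 17]

First, C1 ⊕ C2 = (M1 ⊕ K) ⊕ (M2 ⊕ K) = M1 ⊕ M2, so the key drops out. Then M2 = (M1 ⊕ M2) ⊕ M1 over the first 9 bytes.
byte 0: (ce ^ 73) ^ 4d = bd ^ 4d = f0
byte 1: (11 ^ 04) ^ 45 = 15 ^ 45 = 50
byte 2: (d9 ^ 3c) ^ 53 = e5 ^ 53 = b6
byte 3: (ca ^ 43) ^ 53 = 89 ^ 53 = da
byte 4: (01 ^ d9) ^ 41 = d8 ^ 41 = 99
byte 5: (f6 ^ 03) ^ 47 = f5 ^ 47 = b2
byte 6: (1e ^ d9) ^ 45 = c7 ^ 45 = 82
byte 7: (93 ^ f8) ^ 20 = 6b ^ 20 = 4b
byte 8: (46 ^ 27) ^ 70 = 61 ^ 70 = 11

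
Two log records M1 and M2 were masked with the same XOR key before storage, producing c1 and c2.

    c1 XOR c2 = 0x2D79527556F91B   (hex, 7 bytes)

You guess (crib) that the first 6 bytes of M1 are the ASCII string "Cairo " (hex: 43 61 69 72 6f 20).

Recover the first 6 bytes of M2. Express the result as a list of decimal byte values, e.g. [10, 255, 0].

Since c1 ⊕ c2 = M1 ⊕ M2, XORing with the guessed M1 bytes yields the corresponding M2 bytes: M2 = (c1 ⊕ c2) ⊕ M1.
2d xor 43 = 6e
79 xor 61 = 18
52 xor 69 = 3b
75 xor 72 = 07
56 xor 6f = 39
f9 xor 20 = d9

[110, 24, 59, 7, 57, 217]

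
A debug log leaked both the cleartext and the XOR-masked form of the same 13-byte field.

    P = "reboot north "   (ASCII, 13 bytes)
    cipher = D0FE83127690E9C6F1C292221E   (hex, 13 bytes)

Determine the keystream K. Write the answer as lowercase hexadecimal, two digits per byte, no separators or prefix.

a29be17d19e4c9a89eb0e64a3e

Since cipher = P ⊕ K, XORing both sides with P gives K = P ⊕ cipher.
72 ⊕ d0 = a2
65 ⊕ fe = 9b
62 ⊕ 83 = e1
6f ⊕ 12 = 7d
6f ⊕ 76 = 19
74 ⊕ 90 = e4
20 ⊕ e9 = c9
6e ⊕ c6 = a8
6f ⊕ f1 = 9e
72 ⊕ c2 = b0
74 ⊕ 92 = e6
68 ⊕ 22 = 4a
20 ⊕ 1e = 3e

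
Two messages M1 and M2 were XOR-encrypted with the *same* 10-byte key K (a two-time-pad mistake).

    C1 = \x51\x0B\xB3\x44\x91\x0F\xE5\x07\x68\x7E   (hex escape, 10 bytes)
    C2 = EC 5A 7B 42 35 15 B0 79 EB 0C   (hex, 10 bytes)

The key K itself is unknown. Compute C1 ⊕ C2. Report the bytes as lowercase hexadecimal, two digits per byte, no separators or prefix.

C1 ⊕ C2 = (M1 ⊕ K) ⊕ (M2 ⊕ K) = M1 ⊕ M2 — the shared key cancels under XOR.
51 ^ ec = bd
0b ^ 5a = 51
b3 ^ 7b = c8
44 ^ 42 = 06
91 ^ 35 = a4
0f ^ 15 = 1a
e5 ^ b0 = 55
07 ^ 79 = 7e
68 ^ eb = 83
7e ^ 0c = 72

bd51c806a41a557e8372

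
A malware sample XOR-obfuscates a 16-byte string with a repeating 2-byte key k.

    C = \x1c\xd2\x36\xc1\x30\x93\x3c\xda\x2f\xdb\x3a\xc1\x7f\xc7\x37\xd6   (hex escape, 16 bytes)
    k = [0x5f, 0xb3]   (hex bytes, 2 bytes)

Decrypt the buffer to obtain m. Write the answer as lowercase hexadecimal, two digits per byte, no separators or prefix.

436169726f2063697068657220746865

The 2-byte key repeats, so the effective keystream is 5f b3 5f b3 5f b3 5f b3 5f b3 5f b3 5f b3 5f b3.
byte 0: 1c ^ 5f = 43
byte 1: d2 ^ b3 = 61
byte 2: 36 ^ 5f = 69
byte 3: c1 ^ b3 = 72
byte 4: 30 ^ 5f = 6f
byte 5: 93 ^ b3 = 20
byte 6: 3c ^ 5f = 63
byte 7: da ^ b3 = 69
byte 8: 2f ^ 5f = 70
byte 9: db ^ b3 = 68
byte 10: 3a ^ 5f = 65
byte 11: c1 ^ b3 = 72
byte 12: 7f ^ 5f = 20
byte 13: c7 ^ b3 = 74
byte 14: 37 ^ 5f = 68
byte 15: d6 ^ b3 = 65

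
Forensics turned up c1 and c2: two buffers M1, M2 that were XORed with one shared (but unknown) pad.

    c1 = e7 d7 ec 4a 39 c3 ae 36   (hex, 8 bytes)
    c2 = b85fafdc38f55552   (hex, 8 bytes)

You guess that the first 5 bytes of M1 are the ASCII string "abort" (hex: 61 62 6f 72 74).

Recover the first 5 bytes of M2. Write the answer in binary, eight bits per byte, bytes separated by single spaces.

First, c1 ⊕ c2 = (M1 ⊕ K) ⊕ (M2 ⊕ K) = M1 ⊕ M2, so the key drops out. Then M2 = (M1 ⊕ M2) ⊕ M1 over the first 5 bytes.
byte 0: (e7 xor b8) xor 61 = 5f xor 61 = 3e
byte 1: (d7 xor 5f) xor 62 = 88 xor 62 = ea
byte 2: (ec xor af) xor 6f = 43 xor 6f = 2c
byte 3: (4a xor dc) xor 72 = 96 xor 72 = e4
byte 4: (39 xor 38) xor 74 = 01 xor 74 = 75

00111110 11101010 00101100 11100100 01110101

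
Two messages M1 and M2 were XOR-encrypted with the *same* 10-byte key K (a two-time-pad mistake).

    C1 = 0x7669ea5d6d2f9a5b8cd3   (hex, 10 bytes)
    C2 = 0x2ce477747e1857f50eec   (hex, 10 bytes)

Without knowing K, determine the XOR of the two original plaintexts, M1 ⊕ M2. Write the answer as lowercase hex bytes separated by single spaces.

C1 ⊕ C2 = (M1 ⊕ K) ⊕ (M2 ⊕ K) = M1 ⊕ M2 — the shared key cancels under XOR.
76 XOR 2c = 5a
69 XOR e4 = 8d
ea XOR 77 = 9d
5d XOR 74 = 29
6d XOR 7e = 13
2f XOR 18 = 37
9a XOR 57 = cd
5b XOR f5 = ae
8c XOR 0e = 82
d3 XOR ec = 3f

5a 8d 9d 29 13 37 cd ae 82 3f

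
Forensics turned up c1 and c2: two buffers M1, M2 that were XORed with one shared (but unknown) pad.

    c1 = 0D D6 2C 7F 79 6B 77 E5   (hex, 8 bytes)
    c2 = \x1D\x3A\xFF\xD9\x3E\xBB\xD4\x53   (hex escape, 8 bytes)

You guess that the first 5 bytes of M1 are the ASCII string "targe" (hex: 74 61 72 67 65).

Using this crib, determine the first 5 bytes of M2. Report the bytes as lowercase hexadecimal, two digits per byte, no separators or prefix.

648da1c122

First, c1 ⊕ c2 = (M1 ⊕ K) ⊕ (M2 ⊕ K) = M1 ⊕ M2, so the key drops out. Then M2 = (M1 ⊕ M2) ⊕ M1 over the first 5 bytes.
byte 0: (0d ⊕ 1d) ⊕ 74 = 10 ⊕ 74 = 64
byte 1: (d6 ⊕ 3a) ⊕ 61 = ec ⊕ 61 = 8d
byte 2: (2c ⊕ ff) ⊕ 72 = d3 ⊕ 72 = a1
byte 3: (7f ⊕ d9) ⊕ 67 = a6 ⊕ 67 = c1
byte 4: (79 ⊕ 3e) ⊕ 65 = 47 ⊕ 65 = 22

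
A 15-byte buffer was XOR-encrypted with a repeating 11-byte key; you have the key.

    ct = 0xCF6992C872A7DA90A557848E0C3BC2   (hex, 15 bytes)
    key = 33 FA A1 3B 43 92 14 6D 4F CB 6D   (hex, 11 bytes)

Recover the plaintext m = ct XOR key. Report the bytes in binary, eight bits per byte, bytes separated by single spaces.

The 11-byte key repeats, so the effective keystream is 33 fa a1 3b 43 92 14 6d 4f cb 6d 33 fa a1 3b.
byte 0: cf xor 33 = fc
byte 1: 69 xor fa = 93
byte 2: 92 xor a1 = 33
byte 3: c8 xor 3b = f3
byte 4: 72 xor 43 = 31
byte 5: a7 xor 92 = 35
byte 6: da xor 14 = ce
byte 7: 90 xor 6d = fd
byte 8: a5 xor 4f = ea
byte 9: 57 xor cb = 9c
byte 10: 84 xor 6d = e9
byte 11: 8e xor 33 = bd
byte 12: 0c xor fa = f6
byte 13: 3b xor a1 = 9a
byte 14: c2 xor 3b = f9

11111100 10010011 00110011 11110011 00110001 00110101 11001110 11111101 11101010 10011100 11101001 10111101 11110110 10011010 11111001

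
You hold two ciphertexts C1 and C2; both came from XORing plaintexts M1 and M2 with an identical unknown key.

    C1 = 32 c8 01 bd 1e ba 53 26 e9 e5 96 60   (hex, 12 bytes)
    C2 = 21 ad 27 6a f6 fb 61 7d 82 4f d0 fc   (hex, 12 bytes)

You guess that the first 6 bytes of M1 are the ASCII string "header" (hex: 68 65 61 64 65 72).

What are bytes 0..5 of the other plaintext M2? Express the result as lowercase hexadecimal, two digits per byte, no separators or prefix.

7b0047b38d33

First, C1 ⊕ C2 = (M1 ⊕ K) ⊕ (M2 ⊕ K) = M1 ⊕ M2, so the key drops out. Then M2 = (M1 ⊕ M2) ⊕ M1 over the first 6 bytes.
byte 0: (32 ^ 21) ^ 68 = 13 ^ 68 = 7b
byte 1: (c8 ^ ad) ^ 65 = 65 ^ 65 = 00
byte 2: (01 ^ 27) ^ 61 = 26 ^ 61 = 47
byte 3: (bd ^ 6a) ^ 64 = d7 ^ 64 = b3
byte 4: (1e ^ f6) ^ 65 = e8 ^ 65 = 8d
byte 5: (ba ^ fb) ^ 72 = 41 ^ 72 = 33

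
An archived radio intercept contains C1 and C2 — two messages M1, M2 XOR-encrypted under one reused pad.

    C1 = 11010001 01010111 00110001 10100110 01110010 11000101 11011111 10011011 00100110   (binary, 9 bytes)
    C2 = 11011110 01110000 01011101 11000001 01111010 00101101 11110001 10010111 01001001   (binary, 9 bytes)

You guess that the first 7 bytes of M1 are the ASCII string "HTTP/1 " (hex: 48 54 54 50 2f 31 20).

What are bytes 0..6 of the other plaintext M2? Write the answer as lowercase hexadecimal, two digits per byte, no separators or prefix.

First, C1 ⊕ C2 = (M1 ⊕ K) ⊕ (M2 ⊕ K) = M1 ⊕ M2, so the key drops out. Then M2 = (M1 ⊕ M2) ⊕ M1 over the first 7 bytes.
byte 0: (d1 XOR de) XOR 48 = 0f XOR 48 = 47
byte 1: (57 XOR 70) XOR 54 = 27 XOR 54 = 73
byte 2: (31 XOR 5d) XOR 54 = 6c XOR 54 = 38
byte 3: (a6 XOR c1) XOR 50 = 67 XOR 50 = 37
byte 4: (72 XOR 7a) XOR 2f = 08 XOR 2f = 27
byte 5: (c5 XOR 2d) XOR 31 = e8 XOR 31 = d9
byte 6: (df XOR f1) XOR 20 = 2e XOR 20 = 0e

4773383727d90e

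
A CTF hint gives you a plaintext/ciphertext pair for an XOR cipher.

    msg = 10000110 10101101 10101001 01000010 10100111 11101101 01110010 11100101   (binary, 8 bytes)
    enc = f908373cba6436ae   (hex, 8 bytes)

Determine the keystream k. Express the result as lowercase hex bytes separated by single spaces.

Since enc = msg ⊕ k, XORing both sides with msg gives k = msg ⊕ enc.
byte 0: 86 ^ f9 = 7f
byte 1: ad ^ 08 = a5
byte 2: a9 ^ 37 = 9e
byte 3: 42 ^ 3c = 7e
byte 4: a7 ^ ba = 1d
byte 5: ed ^ 64 = 89
byte 6: 72 ^ 36 = 44
byte 7: e5 ^ ae = 4b

7f a5 9e 7e 1d 89 44 4b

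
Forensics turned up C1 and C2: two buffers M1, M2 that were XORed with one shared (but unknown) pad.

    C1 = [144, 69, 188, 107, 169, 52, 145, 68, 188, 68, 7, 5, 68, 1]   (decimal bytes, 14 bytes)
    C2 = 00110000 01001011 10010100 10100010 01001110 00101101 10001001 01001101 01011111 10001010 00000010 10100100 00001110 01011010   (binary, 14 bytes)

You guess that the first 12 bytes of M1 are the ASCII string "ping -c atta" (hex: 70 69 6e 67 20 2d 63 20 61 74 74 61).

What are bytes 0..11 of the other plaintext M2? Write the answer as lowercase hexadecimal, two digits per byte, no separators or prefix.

First, C1 ⊕ C2 = (M1 ⊕ K) ⊕ (M2 ⊕ K) = M1 ⊕ M2, so the key drops out. Then M2 = (M1 ⊕ M2) ⊕ M1 over the first 12 bytes.
byte 0: (90 xor 30) xor 70 = a0 xor 70 = d0
byte 1: (45 xor 4b) xor 69 = 0e xor 69 = 67
byte 2: (bc xor 94) xor 6e = 28 xor 6e = 46
byte 3: (6b xor a2) xor 67 = c9 xor 67 = ae
byte 4: (a9 xor 4e) xor 20 = e7 xor 20 = c7
byte 5: (34 xor 2d) xor 2d = 19 xor 2d = 34
byte 6: (91 xor 89) xor 63 = 18 xor 63 = 7b
byte 7: (44 xor 4d) xor 20 = 09 xor 20 = 29
byte 8: (bc xor 5f) xor 61 = e3 xor 61 = 82
byte 9: (44 xor 8a) xor 74 = ce xor 74 = ba
byte 10: (07 xor 02) xor 74 = 05 xor 74 = 71
byte 11: (05 xor a4) xor 61 = a1 xor 61 = c0

d06746aec7347b2982ba71c0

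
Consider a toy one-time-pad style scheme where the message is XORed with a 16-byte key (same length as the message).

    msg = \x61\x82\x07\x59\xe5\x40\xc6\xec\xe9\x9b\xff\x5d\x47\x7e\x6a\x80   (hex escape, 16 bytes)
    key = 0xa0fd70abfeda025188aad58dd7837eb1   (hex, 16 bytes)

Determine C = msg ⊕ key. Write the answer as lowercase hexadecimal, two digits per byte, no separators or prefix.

XOR is its own inverse, so applying the key byte-wise gives the result directly.
byte 0:  97 XOR 160 = 193
byte 1: 130 XOR 253 = 127
byte 2:   7 XOR 112 = 119
byte 3:  89 XOR 171 = 242
byte 4: 229 XOR 254 =  27
byte 5:  64 XOR 218 = 154
byte 6: 198 XOR   2 = 196
byte 7: 236 XOR  81 = 189
byte 8: 233 XOR 136 =  97
byte 9: 155 XOR 170 =  49
byte 10: 255 XOR 213 =  42
byte 11:  93 XOR 141 = 208
byte 12:  71 XOR 215 = 144
byte 13: 126 XOR 131 = 253
byte 14: 106 XOR 126 =  20
byte 15: 128 XOR 177 =  49

c17f77f21b9ac4bd61312ad090fd1431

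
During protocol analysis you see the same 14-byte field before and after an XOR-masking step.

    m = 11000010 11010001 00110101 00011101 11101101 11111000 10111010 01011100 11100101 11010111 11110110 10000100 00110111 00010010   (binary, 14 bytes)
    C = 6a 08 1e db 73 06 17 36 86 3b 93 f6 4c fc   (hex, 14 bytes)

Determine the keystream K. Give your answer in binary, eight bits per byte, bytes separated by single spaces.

10101000 11011001 00101011 11000110 10011110 11111110 10101101 01101010 01100011 11101100 01100101 01110010 01111011 11101110

Since C = m ⊕ K, XORing both sides with m gives K = m ⊕ C.
byte 0: 11000010 xor 01101010 = 10101000
byte 1: 11010001 xor 00001000 = 11011001
byte 2: 00110101 xor 00011110 = 00101011
byte 3: 00011101 xor 11011011 = 11000110
byte 4: 11101101 xor 01110011 = 10011110
byte 5: 11111000 xor 00000110 = 11111110
byte 6: 10111010 xor 00010111 = 10101101
byte 7: 01011100 xor 00110110 = 01101010
byte 8: 11100101 xor 10000110 = 01100011
byte 9: 11010111 xor 00111011 = 11101100
byte 10: 11110110 xor 10010011 = 01100101
byte 11: 10000100 xor 11110110 = 01110010
byte 12: 00110111 xor 01001100 = 01111011
byte 13: 00010010 xor 11111100 = 11101110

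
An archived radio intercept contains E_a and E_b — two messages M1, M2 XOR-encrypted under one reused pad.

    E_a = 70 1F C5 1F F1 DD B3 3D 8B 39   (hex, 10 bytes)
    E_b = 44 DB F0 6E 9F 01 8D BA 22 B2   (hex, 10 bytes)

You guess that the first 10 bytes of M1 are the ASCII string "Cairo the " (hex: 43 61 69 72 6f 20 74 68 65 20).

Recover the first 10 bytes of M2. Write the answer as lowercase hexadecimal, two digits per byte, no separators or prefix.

77a55c0301fc4aefccab

First, E_a ⊕ E_b = (M1 ⊕ K) ⊕ (M2 ⊕ K) = M1 ⊕ M2, so the key drops out. Then M2 = (M1 ⊕ M2) ⊕ M1 over the first 10 bytes.
byte 0: (70 XOR 44) XOR 43 = 34 XOR 43 = 77
byte 1: (1f XOR db) XOR 61 = c4 XOR 61 = a5
byte 2: (c5 XOR f0) XOR 69 = 35 XOR 69 = 5c
byte 3: (1f XOR 6e) XOR 72 = 71 XOR 72 = 03
byte 4: (f1 XOR 9f) XOR 6f = 6e XOR 6f = 01
byte 5: (dd XOR 01) XOR 20 = dc XOR 20 = fc
byte 6: (b3 XOR 8d) XOR 74 = 3e XOR 74 = 4a
byte 7: (3d XOR ba) XOR 68 = 87 XOR 68 = ef
byte 8: (8b XOR 22) XOR 65 = a9 XOR 65 = cc
byte 9: (39 XOR b2) XOR 20 = 8b XOR 20 = ab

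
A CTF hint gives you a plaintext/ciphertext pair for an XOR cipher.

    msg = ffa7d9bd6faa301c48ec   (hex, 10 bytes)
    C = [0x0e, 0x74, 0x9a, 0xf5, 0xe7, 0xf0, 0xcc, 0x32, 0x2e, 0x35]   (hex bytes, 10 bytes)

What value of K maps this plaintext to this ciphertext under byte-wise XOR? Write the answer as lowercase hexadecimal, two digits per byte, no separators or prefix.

Since C = msg ⊕ K, XORing both sides with msg gives K = msg ⊕ C.
ff ⊕ 0e = f1
a7 ⊕ 74 = d3
d9 ⊕ 9a = 43
bd ⊕ f5 = 48
6f ⊕ e7 = 88
aa ⊕ f0 = 5a
30 ⊕ cc = fc
1c ⊕ 32 = 2e
48 ⊕ 2e = 66
ec ⊕ 35 = d9

f1d34348885afc2e66d9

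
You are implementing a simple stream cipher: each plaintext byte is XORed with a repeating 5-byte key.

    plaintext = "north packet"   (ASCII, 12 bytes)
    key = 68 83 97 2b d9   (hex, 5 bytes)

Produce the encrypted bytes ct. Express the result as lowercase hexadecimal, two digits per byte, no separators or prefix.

The 5-byte key repeats, so the effective keystream is 68 83 97 2b d9 68 83 97 2b d9 68 83.
byte 0: 6e ⊕ 68 = 06
byte 1: 6f ⊕ 83 = ec
byte 2: 72 ⊕ 97 = e5
byte 3: 74 ⊕ 2b = 5f
byte 4: 68 ⊕ d9 = b1
byte 5: 20 ⊕ 68 = 48
byte 6: 70 ⊕ 83 = f3
byte 7: 61 ⊕ 97 = f6
byte 8: 63 ⊕ 2b = 48
byte 9: 6b ⊕ d9 = b2
byte 10: 65 ⊕ 68 = 0d
byte 11: 74 ⊕ 83 = f7

06ece55fb148f3f648b20df7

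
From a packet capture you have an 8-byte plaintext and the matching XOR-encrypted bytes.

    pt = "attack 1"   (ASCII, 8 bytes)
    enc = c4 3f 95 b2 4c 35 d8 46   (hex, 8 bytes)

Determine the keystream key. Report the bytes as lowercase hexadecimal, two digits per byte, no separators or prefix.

a54be1d32f5ef877

Since enc = pt ⊕ key, XORing both sides with pt gives key = pt ⊕ enc.
61 ^ c4 = a5
74 ^ 3f = 4b
74 ^ 95 = e1
61 ^ b2 = d3
63 ^ 4c = 2f
6b ^ 35 = 5e
20 ^ d8 = f8
31 ^ 46 = 77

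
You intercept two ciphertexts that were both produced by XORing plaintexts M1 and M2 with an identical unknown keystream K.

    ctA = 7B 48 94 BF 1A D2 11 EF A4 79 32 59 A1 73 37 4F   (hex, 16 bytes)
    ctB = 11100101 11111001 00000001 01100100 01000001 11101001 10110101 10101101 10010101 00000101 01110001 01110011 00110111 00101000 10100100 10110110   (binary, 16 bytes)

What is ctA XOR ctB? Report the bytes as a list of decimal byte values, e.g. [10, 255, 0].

[158, 177, 149, 219, 91, 59, 164, 66, 49, 124, 67, 42, 150, 91, 147, 249]

ctA ⊕ ctB = (M1 ⊕ K) ⊕ (M2 ⊕ K) = M1 ⊕ M2 — the shared key cancels under XOR.
123 ^ 229 = 158
 72 ^ 249 = 177
148 ^   1 = 149
191 ^ 100 = 219
 26 ^  65 =  91
210 ^ 233 =  59
 17 ^ 181 = 164
239 ^ 173 =  66
164 ^ 149 =  49
121 ^   5 = 124
 50 ^ 113 =  67
 89 ^ 115 =  42
161 ^  55 = 150
115 ^  40 =  91
 55 ^ 164 = 147
 79 ^ 182 = 249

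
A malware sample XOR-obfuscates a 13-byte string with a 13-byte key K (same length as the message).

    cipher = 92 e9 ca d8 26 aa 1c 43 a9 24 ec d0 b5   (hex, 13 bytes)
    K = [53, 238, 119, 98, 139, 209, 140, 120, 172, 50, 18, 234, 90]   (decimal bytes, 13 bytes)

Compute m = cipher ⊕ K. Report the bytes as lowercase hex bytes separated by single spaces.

XOR is its own inverse, so applying the key byte-wise gives the result directly.
byte 0: 92 ^ 35 = a7
byte 1: e9 ^ ee = 07
byte 2: ca ^ 77 = bd
byte 3: d8 ^ 62 = ba
byte 4: 26 ^ 8b = ad
byte 5: aa ^ d1 = 7b
byte 6: 1c ^ 8c = 90
byte 7: 43 ^ 78 = 3b
byte 8: a9 ^ ac = 05
byte 9: 24 ^ 32 = 16
byte 10: ec ^ 12 = fe
byte 11: d0 ^ ea = 3a
byte 12: b5 ^ 5a = ef

a7 07 bd ba ad 7b 90 3b 05 16 fe 3a ef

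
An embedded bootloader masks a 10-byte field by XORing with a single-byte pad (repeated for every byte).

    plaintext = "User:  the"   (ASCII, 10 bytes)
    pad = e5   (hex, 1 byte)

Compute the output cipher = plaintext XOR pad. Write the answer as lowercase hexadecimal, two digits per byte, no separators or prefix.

b0968097dfc5c5918d80

The 1-byte key repeats, so the effective keystream is e5 e5 e5 e5 e5 e5 e5 e5 e5 e5.
byte 0: 55 xor e5 = b0
byte 1: 73 xor e5 = 96
byte 2: 65 xor e5 = 80
byte 3: 72 xor e5 = 97
byte 4: 3a xor e5 = df
byte 5: 20 xor e5 = c5
byte 6: 20 xor e5 = c5
byte 7: 74 xor e5 = 91
byte 8: 68 xor e5 = 8d
byte 9: 65 xor e5 = 80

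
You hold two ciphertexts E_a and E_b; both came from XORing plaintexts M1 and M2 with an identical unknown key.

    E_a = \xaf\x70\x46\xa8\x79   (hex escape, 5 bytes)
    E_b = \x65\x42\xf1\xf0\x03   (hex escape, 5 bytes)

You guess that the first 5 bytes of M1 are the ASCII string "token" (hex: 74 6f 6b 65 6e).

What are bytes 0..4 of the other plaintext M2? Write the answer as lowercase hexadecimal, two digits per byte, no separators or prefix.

First, E_a ⊕ E_b = (M1 ⊕ K) ⊕ (M2 ⊕ K) = M1 ⊕ M2, so the key drops out. Then M2 = (M1 ⊕ M2) ⊕ M1 over the first 5 bytes.
byte 0: (af ⊕ 65) ⊕ 74 = ca ⊕ 74 = be
byte 1: (70 ⊕ 42) ⊕ 6f = 32 ⊕ 6f = 5d
byte 2: (46 ⊕ f1) ⊕ 6b = b7 ⊕ 6b = dc
byte 3: (a8 ⊕ f0) ⊕ 65 = 58 ⊕ 65 = 3d
byte 4: (79 ⊕ 03) ⊕ 6e = 7a ⊕ 6e = 14

be5ddc3d14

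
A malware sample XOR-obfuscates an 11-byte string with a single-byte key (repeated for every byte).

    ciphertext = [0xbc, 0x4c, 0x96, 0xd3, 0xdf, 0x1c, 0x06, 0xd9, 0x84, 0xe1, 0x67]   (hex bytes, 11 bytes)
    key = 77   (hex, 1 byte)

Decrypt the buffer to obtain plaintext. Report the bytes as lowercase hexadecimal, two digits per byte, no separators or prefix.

The 1-byte key repeats, so the effective keystream is 77 77 77 77 77 77 77 77 77 77 77.
byte 0: bc ^ 77 = cb
byte 1: 4c ^ 77 = 3b
byte 2: 96 ^ 77 = e1
byte 3: d3 ^ 77 = a4
byte 4: df ^ 77 = a8
byte 5: 1c ^ 77 = 6b
byte 6: 06 ^ 77 = 71
byte 7: d9 ^ 77 = ae
byte 8: 84 ^ 77 = f3
byte 9: e1 ^ 77 = 96
byte 10: 67 ^ 77 = 10

cb3be1a4a86b71aef39610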